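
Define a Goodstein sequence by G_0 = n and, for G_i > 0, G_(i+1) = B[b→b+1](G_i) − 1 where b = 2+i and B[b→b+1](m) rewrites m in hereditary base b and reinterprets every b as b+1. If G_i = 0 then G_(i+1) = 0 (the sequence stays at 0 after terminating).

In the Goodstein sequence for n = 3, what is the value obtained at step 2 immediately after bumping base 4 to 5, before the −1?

3

3 —HB2→ 2 + 1 —bump→ 3 + 1 = 4 —(−1)→ 3
3 —HB3→ 3 —bump→ 4 = 4 —(−1)→ 3
3 —HB4→ 3 —bump→ 3 = 3 —(−1)→ 2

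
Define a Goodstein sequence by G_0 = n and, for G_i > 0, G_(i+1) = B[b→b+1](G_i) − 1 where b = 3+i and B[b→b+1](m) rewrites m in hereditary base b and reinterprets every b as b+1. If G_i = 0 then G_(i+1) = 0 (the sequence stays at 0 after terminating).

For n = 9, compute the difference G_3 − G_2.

2

step 0: 9 = 3^2; sub 4 for 3: 4^2; = 16; G_1 = 16−1 = 15
step 1: 15 = 3·4 + 3; sub 5 for 4: 3·5 + 3; = 18; G_2 = 18−1 = 17
step 2: 17 = 3·5 + 2; sub 6 for 5: 3·6 + 2; = 20; G_3 = 20−1 = 19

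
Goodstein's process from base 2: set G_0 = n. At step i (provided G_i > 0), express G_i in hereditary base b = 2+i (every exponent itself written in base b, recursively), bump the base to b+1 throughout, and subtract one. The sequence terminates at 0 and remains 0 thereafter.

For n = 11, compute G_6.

134217727

base 2: 11 = 2^(2 + 1) + 2 + 1; at 3: 3^(3 + 1) + 3 + 1 = 85; next = 84
base 3: 84 = 3^(3 + 1) + 3; at 4: 4^(4 + 1) + 4 = 1028; next = 1027
base 4: 1027 = 4^(4 + 1) + 3; at 5: 5^(5 + 1) + 3 = 15628; next = 15627
base 5: 15627 = 5^(5 + 1) + 2; at 6: 6^(6 + 1) + 2 = 279938; next = 279937
base 6: 279937 = 6^(6 + 1) + 1; at 7: 7^(7 + 1) + 1 = 5764802; next = 5764801
base 7: 5764801 = 7^(7 + 1); at 8: 8^(8 + 1) = 134217728; next = 134217727
base 8: 134217727 = 7·8^8 + 7·8^7 + 7·8^6 + 7·8^5 + 7·8^4 + 7·8^3 + 7·8^2 + 7·8 + 7; at 9: 7·9^9 + 7·9^7 + 7·9^6 + 7·9^5 + 7·9^4 + 7·9^3 + 7·9^2 + 7·9 + 7 = 2749609303; next = 2749609302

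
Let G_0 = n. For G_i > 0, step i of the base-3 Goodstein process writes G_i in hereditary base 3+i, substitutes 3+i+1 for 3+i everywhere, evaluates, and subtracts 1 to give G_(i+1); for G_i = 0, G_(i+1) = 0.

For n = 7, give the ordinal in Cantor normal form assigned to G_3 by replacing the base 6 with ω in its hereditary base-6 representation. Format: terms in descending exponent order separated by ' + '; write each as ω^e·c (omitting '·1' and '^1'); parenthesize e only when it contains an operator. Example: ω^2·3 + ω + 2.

ω + 3

(0) 7|_3 = 2·3 + 1 ↦ 2·4 + 1|_4 = 9 ⇒ 8
(1) 8|_4 = 2·4 ↦ 2·5|_5 = 10 ⇒ 9
(2) 9|_5 = 5 + 4 ↦ 6 + 4|_6 = 10 ⇒ 9
(3) 9|_6 = 6 + 3 ↦ 7 + 3|_7 = 10 ⇒ 9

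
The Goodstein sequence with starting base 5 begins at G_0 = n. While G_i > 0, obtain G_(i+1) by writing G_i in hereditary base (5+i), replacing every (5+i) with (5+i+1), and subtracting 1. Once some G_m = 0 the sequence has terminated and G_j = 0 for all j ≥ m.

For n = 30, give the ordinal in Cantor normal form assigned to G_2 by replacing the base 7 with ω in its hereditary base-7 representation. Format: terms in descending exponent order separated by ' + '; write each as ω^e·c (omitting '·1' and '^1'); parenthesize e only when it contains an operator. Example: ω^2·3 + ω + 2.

i=0: 30 = 5^2 + 5 (b=5); 5→6: 6^2 + 6 = 42; 42−1 = 41
i=1: 41 = 6^2 + 5 (b=6); 6→7: 7^2 + 5 = 54; 54−1 = 53
i=2: 53 = 7^2 + 4 (b=7); 7→8: 8^2 + 4 = 68; 68−1 = 67

ω^2 + 4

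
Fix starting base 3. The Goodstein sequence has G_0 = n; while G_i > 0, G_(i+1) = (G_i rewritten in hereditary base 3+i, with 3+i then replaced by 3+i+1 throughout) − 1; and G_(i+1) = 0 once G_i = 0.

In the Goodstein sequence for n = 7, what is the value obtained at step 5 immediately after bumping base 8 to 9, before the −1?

10

[0] 7 ≡ 2·3 + 1 (base 3). Lift 4: 9. −1: 8.
[1] 8 ≡ 2·4 (base 4). Lift 5: 10. −1: 9.
[2] 9 ≡ 5 + 4 (base 5). Lift 6: 10. −1: 9.
[3] 9 ≡ 6 + 3 (base 6). Lift 7: 10. −1: 9.
[4] 9 ≡ 7 + 2 (base 7). Lift 8: 10. −1: 9.
[5] 9 ≡ 8 + 1 (base 8). Lift 9: 10. −1: 9.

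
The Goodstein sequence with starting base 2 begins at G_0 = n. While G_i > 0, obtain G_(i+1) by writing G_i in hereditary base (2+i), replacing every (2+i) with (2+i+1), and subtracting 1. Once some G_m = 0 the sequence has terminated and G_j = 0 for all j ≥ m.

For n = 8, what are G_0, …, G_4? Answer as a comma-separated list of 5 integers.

8, 80, 553, 6310, 93395

G_0 = 8. HB_2(8) = 2^(2 + 1). Bump = 81. G_1 = 80.
G_1 = 80. HB_3(80) = 2·3^3 + 2·3^2 + 2·3 + 2. Bump = 554. G_2 = 553.
G_2 = 553. HB_4(553) = 2·4^4 + 2·4^2 + 2·4 + 1. Bump = 6311. G_3 = 6310.
G_3 = 6310. HB_5(6310) = 2·5^5 + 2·5^2 + 2·5. Bump = 93396. G_4 = 93395.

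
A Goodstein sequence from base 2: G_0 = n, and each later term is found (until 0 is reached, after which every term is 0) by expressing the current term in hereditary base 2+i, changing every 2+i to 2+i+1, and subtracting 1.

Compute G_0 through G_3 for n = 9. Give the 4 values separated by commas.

i=0: 9 = 2^(2 + 1) + 1 (b=2); 2→3: 3^(3 + 1) + 1 = 82; 82−1 = 81
i=1: 81 = 3^(3 + 1) (b=3); 3→4: 4^(4 + 1) = 1024; 1024−1 = 1023
i=2: 1023 = 3·4^4 + 3·4^3 + 3·4^2 + 3·4 + 3 (b=4); 4→5: 3·5^5 + 3·5^3 + 3·5^2 + 3·5 + 3 = 9843; 9843−1 = 9842

9, 81, 1023, 9842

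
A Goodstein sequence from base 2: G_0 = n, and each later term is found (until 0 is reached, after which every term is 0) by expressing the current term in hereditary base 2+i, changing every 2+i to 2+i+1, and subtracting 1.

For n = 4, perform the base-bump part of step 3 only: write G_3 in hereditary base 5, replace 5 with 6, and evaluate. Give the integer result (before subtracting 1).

84

G_0 = 4. HB_2(4) = 2^2. Bump = 27. G_1 = 26.
G_1 = 26. HB_3(26) = 2·3^2 + 2·3 + 2. Bump = 42. G_2 = 41.
G_2 = 41. HB_4(41) = 2·4^2 + 2·4 + 1. Bump = 61. G_3 = 60.
G_3 = 60. HB_5(60) = 2·5^2 + 2·5. Bump = 84. G_4 = 83.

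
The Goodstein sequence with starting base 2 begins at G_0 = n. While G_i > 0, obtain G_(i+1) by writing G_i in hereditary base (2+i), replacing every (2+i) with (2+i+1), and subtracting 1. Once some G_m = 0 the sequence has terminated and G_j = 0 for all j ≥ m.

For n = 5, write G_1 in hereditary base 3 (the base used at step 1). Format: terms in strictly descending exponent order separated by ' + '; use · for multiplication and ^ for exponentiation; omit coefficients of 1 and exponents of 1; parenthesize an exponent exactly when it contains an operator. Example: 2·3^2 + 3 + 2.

3^3

base 2: 5 = 2^2 + 1; at 3: 3^3 + 1 = 28; next = 27
base 3: 27 = 3^3; at 4: 4^4 = 256; next = 255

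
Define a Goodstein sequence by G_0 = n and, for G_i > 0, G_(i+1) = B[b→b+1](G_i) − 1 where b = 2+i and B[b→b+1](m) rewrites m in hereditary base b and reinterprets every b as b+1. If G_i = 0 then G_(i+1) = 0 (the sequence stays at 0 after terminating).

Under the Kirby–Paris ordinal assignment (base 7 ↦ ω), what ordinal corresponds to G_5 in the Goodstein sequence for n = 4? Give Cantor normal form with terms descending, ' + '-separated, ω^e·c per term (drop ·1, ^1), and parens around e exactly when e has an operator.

(0) 4|_2 = 2^2 ↦ 3^3|_3 = 27 ⇒ 26
(1) 26|_3 = 2·3^2 + 2·3 + 2 ↦ 2·4^2 + 2·4 + 2|_4 = 42 ⇒ 41
(2) 41|_4 = 2·4^2 + 2·4 + 1 ↦ 2·5^2 + 2·5 + 1|_5 = 61 ⇒ 60
(3) 60|_5 = 2·5^2 + 2·5 ↦ 2·6^2 + 2·6|_6 = 84 ⇒ 83
(4) 83|_6 = 2·6^2 + 6 + 5 ↦ 2·7^2 + 7 + 5|_7 = 110 ⇒ 109
(5) 109|_7 = 2·7^2 + 7 + 4 ↦ 2·8^2 + 8 + 4|_8 = 140 ⇒ 139

ω^2·2 + ω + 4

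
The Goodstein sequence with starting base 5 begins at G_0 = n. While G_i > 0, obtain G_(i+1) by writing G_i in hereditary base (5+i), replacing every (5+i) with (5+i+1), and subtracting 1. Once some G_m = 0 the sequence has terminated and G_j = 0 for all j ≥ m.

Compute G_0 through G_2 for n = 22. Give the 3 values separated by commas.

22, 25, 28

(0) 22|_5 = 4·5 + 2 ↦ 4·6 + 2|_6 = 26 ⇒ 25
(1) 25|_6 = 4·6 + 1 ↦ 4·7 + 1|_7 = 29 ⇒ 28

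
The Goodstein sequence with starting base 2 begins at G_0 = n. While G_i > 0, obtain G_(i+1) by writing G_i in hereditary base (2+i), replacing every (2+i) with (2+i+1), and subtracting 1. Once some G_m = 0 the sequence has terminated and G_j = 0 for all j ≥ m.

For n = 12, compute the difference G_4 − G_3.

(0) 12|_2 = 2^(2 + 1) + 2^2 ↦ 3^(3 + 1) + 3^3|_3 = 108 ⇒ 107
(1) 107|_3 = 3^(3 + 1) + 2·3^2 + 2·3 + 2 ↦ 4^(4 + 1) + 2·4^2 + 2·4 + 2|_4 = 1066 ⇒ 1065
(2) 1065|_4 = 4^(4 + 1) + 2·4^2 + 2·4 + 1 ↦ 5^(5 + 1) + 2·5^2 + 2·5 + 1|_5 = 15686 ⇒ 15685
(3) 15685|_5 = 5^(5 + 1) + 2·5^2 + 2·5 ↦ 6^(6 + 1) + 2·6^2 + 2·6|_6 = 280020 ⇒ 280019

264334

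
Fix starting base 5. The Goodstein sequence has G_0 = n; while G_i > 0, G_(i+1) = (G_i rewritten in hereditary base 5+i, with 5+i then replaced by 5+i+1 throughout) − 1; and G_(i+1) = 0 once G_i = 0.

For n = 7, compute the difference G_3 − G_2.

0

[0] 7 ≡ 5 + 2 (base 5). Lift 6: 8. −1: 7.
[1] 7 ≡ 6 + 1 (base 6). Lift 7: 8. −1: 7.
[2] 7 ≡ 7 (base 7). Lift 8: 8. −1: 7.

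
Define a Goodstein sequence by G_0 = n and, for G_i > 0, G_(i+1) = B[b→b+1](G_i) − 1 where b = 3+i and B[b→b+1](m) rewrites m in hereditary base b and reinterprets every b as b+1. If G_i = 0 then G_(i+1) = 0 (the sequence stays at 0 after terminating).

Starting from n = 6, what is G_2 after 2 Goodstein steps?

G_0 = 6. HB_3(6) = 2·3. Bump = 8. G_1 = 7.
G_1 = 7. HB_4(7) = 4 + 3. Bump = 8. G_2 = 7.

7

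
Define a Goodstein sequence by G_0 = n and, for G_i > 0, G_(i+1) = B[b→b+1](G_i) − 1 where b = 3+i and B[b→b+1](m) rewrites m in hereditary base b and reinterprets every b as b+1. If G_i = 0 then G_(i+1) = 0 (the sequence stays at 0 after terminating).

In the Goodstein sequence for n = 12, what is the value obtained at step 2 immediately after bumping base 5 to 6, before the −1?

38

[0] 12 ≡ 3^2 + 3 (base 3). Lift 4: 20. −1: 19.
[1] 19 ≡ 4^2 + 3 (base 4). Lift 5: 28. −1: 27.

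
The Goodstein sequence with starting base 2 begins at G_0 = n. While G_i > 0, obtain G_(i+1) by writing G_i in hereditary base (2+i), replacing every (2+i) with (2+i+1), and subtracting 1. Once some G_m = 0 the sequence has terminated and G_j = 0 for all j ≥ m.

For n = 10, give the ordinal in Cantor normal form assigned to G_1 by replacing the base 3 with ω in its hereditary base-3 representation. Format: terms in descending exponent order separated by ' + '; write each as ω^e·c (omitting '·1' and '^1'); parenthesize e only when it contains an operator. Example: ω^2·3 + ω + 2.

ω^(ω + 1) + 2

G_0 = 10. HB_2(10) = 2^(2 + 1) + 2. Bump = 84. G_1 = 83.
G_1 = 83. HB_3(83) = 3^(3 + 1) + 2. Bump = 1026. G_2 = 1025.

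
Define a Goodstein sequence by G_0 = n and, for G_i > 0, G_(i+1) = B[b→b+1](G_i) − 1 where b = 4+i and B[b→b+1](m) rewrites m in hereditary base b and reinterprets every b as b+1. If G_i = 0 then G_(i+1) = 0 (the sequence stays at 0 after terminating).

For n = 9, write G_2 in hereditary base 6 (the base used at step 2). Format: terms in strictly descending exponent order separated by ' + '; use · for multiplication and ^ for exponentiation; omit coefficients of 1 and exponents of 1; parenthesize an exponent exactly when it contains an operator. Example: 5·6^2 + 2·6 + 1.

6 + 5

9 —HB4→ 2·4 + 1 —bump→ 2·5 + 1 = 11 —(−1)→ 10
10 —HB5→ 2·5 —bump→ 2·6 = 12 —(−1)→ 11
11 —HB6→ 6 + 5 —bump→ 7 + 5 = 12 —(−1)→ 11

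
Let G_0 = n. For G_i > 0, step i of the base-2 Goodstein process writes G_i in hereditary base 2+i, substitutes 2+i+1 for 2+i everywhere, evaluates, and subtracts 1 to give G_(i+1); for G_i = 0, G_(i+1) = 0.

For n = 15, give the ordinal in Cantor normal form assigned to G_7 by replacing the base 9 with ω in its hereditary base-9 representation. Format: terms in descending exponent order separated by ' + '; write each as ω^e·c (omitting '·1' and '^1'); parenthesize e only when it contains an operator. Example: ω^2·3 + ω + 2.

G_0 = 15. HB_2(15) = 2^(2 + 1) + 2^2 + 2 + 1. Bump = 112. G_1 = 111.
G_1 = 111. HB_3(111) = 3^(3 + 1) + 3^3 + 3. Bump = 1284. G_2 = 1283.
G_2 = 1283. HB_4(1283) = 4^(4 + 1) + 4^4 + 3. Bump = 18753. G_3 = 18752.
G_3 = 18752. HB_5(18752) = 5^(5 + 1) + 5^5 + 2. Bump = 326594. G_4 = 326593.
G_4 = 326593. HB_6(326593) = 6^(6 + 1) + 6^6 + 1. Bump = 6588345. G_5 = 6588344.
G_5 = 6588344. HB_7(6588344) = 7^(7 + 1) + 7^7. Bump = 150994944. G_6 = 150994943.
G_6 = 150994943. HB_8(150994943) = 8^(8 + 1) + 7·8^7 + 7·8^6 + 7·8^5 + 7·8^4 + 7·8^3 + 7·8^2 + 7·8 + 7. Bump = 3524450281. G_7 = 3524450280.

ω^(ω + 1) + ω^7·7 + ω^6·7 + ω^5·7 + ω^4·7 + ω^3·7 + ω^2·7 + ω·7 + 6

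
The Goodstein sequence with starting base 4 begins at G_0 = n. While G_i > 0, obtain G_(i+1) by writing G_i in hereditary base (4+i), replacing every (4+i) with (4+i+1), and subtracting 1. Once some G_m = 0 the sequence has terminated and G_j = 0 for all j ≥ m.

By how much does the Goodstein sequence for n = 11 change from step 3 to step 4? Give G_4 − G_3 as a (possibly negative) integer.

base 4: 11 = 2·4 + 3; at 5: 2·5 + 3 = 13; next = 12
base 5: 12 = 2·5 + 2; at 6: 2·6 + 2 = 14; next = 13
base 6: 13 = 2·6 + 1; at 7: 2·7 + 1 = 15; next = 14
base 7: 14 = 2·7; at 8: 2·8 = 16; next = 15

1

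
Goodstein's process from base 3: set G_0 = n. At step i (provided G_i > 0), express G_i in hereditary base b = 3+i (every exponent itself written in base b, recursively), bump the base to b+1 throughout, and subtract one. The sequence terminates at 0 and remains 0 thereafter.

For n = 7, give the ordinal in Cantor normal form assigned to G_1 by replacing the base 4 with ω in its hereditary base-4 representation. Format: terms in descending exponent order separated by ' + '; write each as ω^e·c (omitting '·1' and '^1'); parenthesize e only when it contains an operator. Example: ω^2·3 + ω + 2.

step 0: 7 = 2·3 + 1; sub 4 for 3: 2·4 + 1; = 9; G_1 = 9−1 = 8
step 1: 8 = 2·4; sub 5 for 4: 2·5; = 10; G_2 = 10−1 = 9

ω·2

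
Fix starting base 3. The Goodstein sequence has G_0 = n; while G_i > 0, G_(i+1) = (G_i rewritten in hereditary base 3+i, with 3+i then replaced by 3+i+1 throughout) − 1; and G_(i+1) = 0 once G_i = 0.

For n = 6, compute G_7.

5

step 0: 6 = 2·3; sub 4 for 3: 2·4; = 8; G_1 = 8−1 = 7
step 1: 7 = 4 + 3; sub 5 for 4: 5 + 3; = 8; G_2 = 8−1 = 7
step 2: 7 = 5 + 2; sub 6 for 5: 6 + 2; = 8; G_3 = 8−1 = 7
step 3: 7 = 6 + 1; sub 7 for 6: 7 + 1; = 8; G_4 = 8−1 = 7
step 4: 7 = 7; sub 8 for 7: 8; = 8; G_5 = 8−1 = 7
step 5: 7 = 7; sub 9 for 8: 7; = 7; G_6 = 7−1 = 6
step 6: 6 = 6; sub 10 for 9: 6; = 6; G_7 = 6−1 = 5
step 7: 5 = 5; sub 11 for 10: 5; = 5; G_8 = 5−1 = 4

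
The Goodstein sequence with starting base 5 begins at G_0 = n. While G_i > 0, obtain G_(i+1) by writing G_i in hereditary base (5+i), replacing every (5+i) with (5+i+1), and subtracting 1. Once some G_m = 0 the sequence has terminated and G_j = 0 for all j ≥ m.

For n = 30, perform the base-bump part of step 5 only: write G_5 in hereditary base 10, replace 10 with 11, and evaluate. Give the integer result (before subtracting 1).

122

G_0=30  [base 5] 5^2 + 5  →[5↦6]→  6^2 + 6 = 42  −1 ⇒ G_1=41
G_1=41  [base 6] 6^2 + 5  →[6↦7]→  7^2 + 5 = 54  −1 ⇒ G_2=53
G_2=53  [base 7] 7^2 + 4  →[7↦8]→  8^2 + 4 = 68  −1 ⇒ G_3=67
G_3=67  [base 8] 8^2 + 3  →[8↦9]→  9^2 + 3 = 84  −1 ⇒ G_4=83
G_4=83  [base 9] 9^2 + 2  →[9↦10]→  10^2 + 2 = 102  −1 ⇒ G_5=101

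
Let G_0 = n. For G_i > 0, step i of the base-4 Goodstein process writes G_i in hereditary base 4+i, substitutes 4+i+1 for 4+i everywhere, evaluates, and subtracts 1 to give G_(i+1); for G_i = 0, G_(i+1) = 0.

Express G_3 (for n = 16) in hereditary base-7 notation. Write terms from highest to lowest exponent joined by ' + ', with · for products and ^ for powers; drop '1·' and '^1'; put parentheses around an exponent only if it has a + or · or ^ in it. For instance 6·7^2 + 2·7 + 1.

4·7 + 2

(0) 16|_4 = 4^2 ↦ 5^2|_5 = 25 ⇒ 24
(1) 24|_5 = 4·5 + 4 ↦ 4·6 + 4|_6 = 28 ⇒ 27
(2) 27|_6 = 4·6 + 3 ↦ 4·7 + 3|_7 = 31 ⇒ 30
(3) 30|_7 = 4·7 + 2 ↦ 4·8 + 2|_8 = 34 ⇒ 33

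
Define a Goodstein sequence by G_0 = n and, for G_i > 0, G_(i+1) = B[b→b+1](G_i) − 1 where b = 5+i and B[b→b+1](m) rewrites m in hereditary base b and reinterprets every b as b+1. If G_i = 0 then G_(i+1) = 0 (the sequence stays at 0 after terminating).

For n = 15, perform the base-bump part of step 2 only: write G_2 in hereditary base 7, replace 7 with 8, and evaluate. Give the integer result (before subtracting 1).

20

G_0 = 15. HB_5(15) = 3·5. Bump = 18. G_1 = 17.
G_1 = 17. HB_6(17) = 2·6 + 5. Bump = 19. G_2 = 18.
G_2 = 18. HB_7(18) = 2·7 + 4. Bump = 20. G_3 = 19.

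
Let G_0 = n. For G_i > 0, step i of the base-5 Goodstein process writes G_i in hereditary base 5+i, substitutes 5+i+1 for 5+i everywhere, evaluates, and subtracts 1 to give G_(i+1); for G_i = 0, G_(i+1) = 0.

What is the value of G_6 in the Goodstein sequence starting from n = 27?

base 5: 27 = 5^2 + 2; at 6: 6^2 + 2 = 38; next = 37
base 6: 37 = 6^2 + 1; at 7: 7^2 + 1 = 50; next = 49
base 7: 49 = 7^2; at 8: 8^2 = 64; next = 63
base 8: 63 = 7·8 + 7; at 9: 7·9 + 7 = 70; next = 69
base 9: 69 = 7·9 + 6; at 10: 7·10 + 6 = 76; next = 75
base 10: 75 = 7·10 + 5; at 11: 7·11 + 5 = 82; next = 81
base 11: 81 = 7·11 + 4; at 12: 7·12 + 4 = 88; next = 87

81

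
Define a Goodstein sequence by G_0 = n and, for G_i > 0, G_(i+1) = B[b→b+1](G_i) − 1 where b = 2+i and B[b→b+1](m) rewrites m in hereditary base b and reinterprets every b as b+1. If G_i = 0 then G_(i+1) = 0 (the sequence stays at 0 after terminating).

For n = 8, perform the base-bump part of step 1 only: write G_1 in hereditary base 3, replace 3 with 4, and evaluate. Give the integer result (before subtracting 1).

(0) 8|_2 = 2^(2 + 1) ↦ 3^(3 + 1)|_3 = 81 ⇒ 80
(1) 80|_3 = 2·3^3 + 2·3^2 + 2·3 + 2 ↦ 2·4^4 + 2·4^2 + 2·4 + 2|_4 = 554 ⇒ 553

554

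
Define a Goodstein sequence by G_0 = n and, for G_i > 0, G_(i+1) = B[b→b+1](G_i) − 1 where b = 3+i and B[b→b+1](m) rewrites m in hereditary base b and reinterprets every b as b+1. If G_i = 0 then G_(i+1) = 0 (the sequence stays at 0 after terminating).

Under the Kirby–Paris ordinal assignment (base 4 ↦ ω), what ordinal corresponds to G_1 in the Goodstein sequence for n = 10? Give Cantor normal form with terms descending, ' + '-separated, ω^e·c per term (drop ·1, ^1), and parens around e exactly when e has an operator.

[0] 10 ≡ 3^2 + 1 (base 3). Lift 4: 17. −1: 16.
[1] 16 ≡ 4^2 (base 4). Lift 5: 25. −1: 24.

ω^2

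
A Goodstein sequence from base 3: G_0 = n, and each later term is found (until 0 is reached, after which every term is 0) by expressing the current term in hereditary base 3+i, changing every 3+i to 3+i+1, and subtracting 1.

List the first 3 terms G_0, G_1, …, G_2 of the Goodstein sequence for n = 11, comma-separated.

11, 17, 25

G_0 = 11. HB_3(11) = 3^2 + 2. Bump = 18. G_1 = 17.
G_1 = 17. HB_4(17) = 4^2 + 1. Bump = 26. G_2 = 25.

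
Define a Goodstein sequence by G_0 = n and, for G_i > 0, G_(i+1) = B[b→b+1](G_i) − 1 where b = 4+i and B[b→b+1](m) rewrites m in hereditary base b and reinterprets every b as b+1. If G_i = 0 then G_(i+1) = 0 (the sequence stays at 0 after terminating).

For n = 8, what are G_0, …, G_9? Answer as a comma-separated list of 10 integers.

8, 9, 9, 9, 9, 9, 9, 8, 7, 6

G_0 = 8. HB_4(8) = 2·4. Bump = 10. G_1 = 9.
G_1 = 9. HB_5(9) = 5 + 4. Bump = 10. G_2 = 9.
G_2 = 9. HB_6(9) = 6 + 3. Bump = 10. G_3 = 9.
G_3 = 9. HB_7(9) = 7 + 2. Bump = 10. G_4 = 9.
G_4 = 9. HB_8(9) = 8 + 1. Bump = 10. G_5 = 9.
G_5 = 9. HB_9(9) = 9. Bump = 10. G_6 = 9.
G_6 = 9. HB_10(9) = 9. Bump = 9. G_7 = 8.
G_7 = 8. HB_11(8) = 8. Bump = 8. G_8 = 7.
G_8 = 7. HB_12(7) = 7. Bump = 7. G_9 = 6.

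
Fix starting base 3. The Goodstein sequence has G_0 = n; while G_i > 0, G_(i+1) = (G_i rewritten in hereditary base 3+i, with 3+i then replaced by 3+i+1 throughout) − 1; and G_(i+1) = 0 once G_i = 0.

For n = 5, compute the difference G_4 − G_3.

step 0: 5 = 3 + 2; sub 4 for 3: 4 + 2; = 6; G_1 = 6−1 = 5
step 1: 5 = 4 + 1; sub 5 for 4: 5 + 1; = 6; G_2 = 6−1 = 5
step 2: 5 = 5; sub 6 for 5: 6; = 6; G_3 = 6−1 = 5
step 3: 5 = 5; sub 7 for 6: 5; = 5; G_4 = 5−1 = 4

-1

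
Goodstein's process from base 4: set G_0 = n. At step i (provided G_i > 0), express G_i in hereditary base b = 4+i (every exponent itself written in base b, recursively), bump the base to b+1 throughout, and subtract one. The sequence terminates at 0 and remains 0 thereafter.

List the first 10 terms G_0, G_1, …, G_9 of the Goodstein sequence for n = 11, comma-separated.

step 0: 11 = 2·4 + 3; sub 5 for 4: 2·5 + 3; = 13; G_1 = 13−1 = 12
step 1: 12 = 2·5 + 2; sub 6 for 5: 2·6 + 2; = 14; G_2 = 14−1 = 13
step 2: 13 = 2·6 + 1; sub 7 for 6: 2·7 + 1; = 15; G_3 = 15−1 = 14
step 3: 14 = 2·7; sub 8 for 7: 2·8; = 16; G_4 = 16−1 = 15
step 4: 15 = 8 + 7; sub 9 for 8: 9 + 7; = 16; G_5 = 16−1 = 15
step 5: 15 = 9 + 6; sub 10 for 9: 10 + 6; = 16; G_6 = 16−1 = 15
step 6: 15 = 10 + 5; sub 11 for 10: 11 + 5; = 16; G_7 = 16−1 = 15
step 7: 15 = 11 + 4; sub 12 for 11: 12 + 4; = 16; G_8 = 16−1 = 15
step 8: 15 = 12 + 3; sub 13 for 12: 13 + 3; = 16; G_9 = 16−1 = 15

11, 12, 13, 14, 15, 15, 15, 15, 15, 15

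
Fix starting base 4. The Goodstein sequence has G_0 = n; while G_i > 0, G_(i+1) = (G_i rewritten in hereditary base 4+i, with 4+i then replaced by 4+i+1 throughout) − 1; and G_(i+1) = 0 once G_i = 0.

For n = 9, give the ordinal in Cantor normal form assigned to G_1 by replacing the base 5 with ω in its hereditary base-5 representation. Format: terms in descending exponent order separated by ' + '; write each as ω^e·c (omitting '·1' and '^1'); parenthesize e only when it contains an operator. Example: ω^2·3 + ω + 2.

ω·2

(0) 9|_4 = 2·4 + 1 ↦ 2·5 + 1|_5 = 11 ⇒ 10
(1) 10|_5 = 2·5 ↦ 2·6|_6 = 12 ⇒ 11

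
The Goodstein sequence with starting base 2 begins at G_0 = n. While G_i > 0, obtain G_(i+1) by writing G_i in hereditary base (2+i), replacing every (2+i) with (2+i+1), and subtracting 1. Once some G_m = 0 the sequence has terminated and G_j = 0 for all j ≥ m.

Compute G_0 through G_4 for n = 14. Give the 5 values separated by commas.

(0) 14|_2 = 2^(2 + 1) + 2^2 + 2 ↦ 3^(3 + 1) + 3^3 + 3|_3 = 111 ⇒ 110
(1) 110|_3 = 3^(3 + 1) + 3^3 + 2 ↦ 4^(4 + 1) + 4^4 + 2|_4 = 1282 ⇒ 1281
(2) 1281|_4 = 4^(4 + 1) + 4^4 + 1 ↦ 5^(5 + 1) + 5^5 + 1|_5 = 18751 ⇒ 18750
(3) 18750|_5 = 5^(5 + 1) + 5^5 ↦ 6^(6 + 1) + 6^6|_6 = 326592 ⇒ 326591

14, 110, 1281, 18750, 326591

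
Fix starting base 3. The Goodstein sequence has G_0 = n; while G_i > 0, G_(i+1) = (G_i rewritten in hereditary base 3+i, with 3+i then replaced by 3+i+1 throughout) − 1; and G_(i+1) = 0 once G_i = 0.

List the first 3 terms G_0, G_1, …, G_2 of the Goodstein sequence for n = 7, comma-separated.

7, 8, 9

G_0 = 7. HB_3(7) = 2·3 + 1. Bump = 9. G_1 = 8.
G_1 = 8. HB_4(8) = 2·4. Bump = 10. G_2 = 9.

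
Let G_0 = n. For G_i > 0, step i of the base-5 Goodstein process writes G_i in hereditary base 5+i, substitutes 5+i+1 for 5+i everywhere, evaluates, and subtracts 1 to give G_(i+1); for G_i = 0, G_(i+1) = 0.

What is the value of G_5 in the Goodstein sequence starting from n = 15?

G_0 = 15. HB_5(15) = 3·5. Bump = 18. G_1 = 17.
G_1 = 17. HB_6(17) = 2·6 + 5. Bump = 19. G_2 = 18.
G_2 = 18. HB_7(18) = 2·7 + 4. Bump = 20. G_3 = 19.
G_3 = 19. HB_8(19) = 2·8 + 3. Bump = 21. G_4 = 20.
G_4 = 20. HB_9(20) = 2·9 + 2. Bump = 22. G_5 = 21.
G_5 = 21. HB_10(21) = 2·10 + 1. Bump = 23. G_6 = 22.

21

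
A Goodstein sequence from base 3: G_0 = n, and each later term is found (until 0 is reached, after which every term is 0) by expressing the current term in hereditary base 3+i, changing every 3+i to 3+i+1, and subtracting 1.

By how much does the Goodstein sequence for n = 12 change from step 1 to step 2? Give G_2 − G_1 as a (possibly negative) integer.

8

base 3: 12 = 3^2 + 3; at 4: 4^2 + 4 = 20; next = 19
base 4: 19 = 4^2 + 3; at 5: 5^2 + 3 = 28; next = 27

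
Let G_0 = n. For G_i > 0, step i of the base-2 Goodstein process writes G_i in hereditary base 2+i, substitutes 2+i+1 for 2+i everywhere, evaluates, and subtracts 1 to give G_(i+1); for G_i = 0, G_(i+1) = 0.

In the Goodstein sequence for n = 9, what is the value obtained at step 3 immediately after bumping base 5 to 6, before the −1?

step 0: 9 = 2^(2 + 1) + 1; sub 3 for 2: 3^(3 + 1) + 1; = 82; G_1 = 82−1 = 81
step 1: 81 = 3^(3 + 1); sub 4 for 3: 4^(4 + 1); = 1024; G_2 = 1024−1 = 1023
step 2: 1023 = 3·4^4 + 3·4^3 + 3·4^2 + 3·4 + 3; sub 5 for 4: 3·5^5 + 3·5^3 + 3·5^2 + 3·5 + 3; = 9843; G_3 = 9843−1 = 9842

140744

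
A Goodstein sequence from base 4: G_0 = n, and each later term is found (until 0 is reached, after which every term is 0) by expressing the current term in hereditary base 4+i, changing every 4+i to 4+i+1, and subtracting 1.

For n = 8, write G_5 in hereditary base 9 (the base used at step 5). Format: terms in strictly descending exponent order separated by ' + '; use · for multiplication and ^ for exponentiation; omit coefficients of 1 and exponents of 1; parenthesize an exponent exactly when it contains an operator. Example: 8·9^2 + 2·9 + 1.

base 4: 8 = 2·4; at 5: 2·5 = 10; next = 9
base 5: 9 = 5 + 4; at 6: 6 + 4 = 10; next = 9
base 6: 9 = 6 + 3; at 7: 7 + 3 = 10; next = 9
base 7: 9 = 7 + 2; at 8: 8 + 2 = 10; next = 9
base 8: 9 = 8 + 1; at 9: 9 + 1 = 10; next = 9
base 9: 9 = 9; at 10: 10 = 10; next = 9

9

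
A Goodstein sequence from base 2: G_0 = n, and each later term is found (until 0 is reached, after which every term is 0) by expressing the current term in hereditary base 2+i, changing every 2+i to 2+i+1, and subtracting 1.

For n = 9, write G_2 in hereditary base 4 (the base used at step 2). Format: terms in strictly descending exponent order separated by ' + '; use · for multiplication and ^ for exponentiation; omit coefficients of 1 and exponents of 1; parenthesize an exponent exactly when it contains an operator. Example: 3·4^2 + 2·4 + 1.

3·4^4 + 3·4^3 + 3·4^2 + 3·4 + 3

i=0: 9 = 2^(2 + 1) + 1 (b=2); 2→3: 3^(3 + 1) + 1 = 82; 82−1 = 81
i=1: 81 = 3^(3 + 1) (b=3); 3→4: 4^(4 + 1) = 1024; 1024−1 = 1023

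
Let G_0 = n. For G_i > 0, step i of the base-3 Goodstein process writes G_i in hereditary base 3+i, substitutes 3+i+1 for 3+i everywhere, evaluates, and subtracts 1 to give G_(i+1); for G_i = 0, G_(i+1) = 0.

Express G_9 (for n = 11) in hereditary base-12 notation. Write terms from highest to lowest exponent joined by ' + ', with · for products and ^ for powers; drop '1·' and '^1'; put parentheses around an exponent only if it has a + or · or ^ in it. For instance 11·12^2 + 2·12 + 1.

11 —HB3→ 3^2 + 2 —bump→ 4^2 + 2 = 18 —(−1)→ 17
17 —HB4→ 4^2 + 1 —bump→ 5^2 + 1 = 26 —(−1)→ 25
25 —HB5→ 5^2 —bump→ 6^2 = 36 —(−1)→ 35
35 —HB6→ 5·6 + 5 —bump→ 5·7 + 5 = 40 —(−1)→ 39
39 —HB7→ 5·7 + 4 —bump→ 5·8 + 4 = 44 —(−1)→ 43
43 —HB8→ 5·8 + 3 —bump→ 5·9 + 3 = 48 —(−1)→ 47
47 —HB9→ 5·9 + 2 —bump→ 5·10 + 2 = 52 —(−1)→ 51
51 —HB10→ 5·10 + 1 —bump→ 5·11 + 1 = 56 —(−1)→ 55
55 —HB11→ 5·11 —bump→ 5·12 = 60 —(−1)→ 59

4·12 + 11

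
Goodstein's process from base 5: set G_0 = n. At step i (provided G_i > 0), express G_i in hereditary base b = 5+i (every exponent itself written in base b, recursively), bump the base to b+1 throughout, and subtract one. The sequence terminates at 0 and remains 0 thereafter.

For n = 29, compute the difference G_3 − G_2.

29 —HB5→ 5^2 + 4 —bump→ 6^2 + 4 = 40 —(−1)→ 39
39 —HB6→ 6^2 + 3 —bump→ 7^2 + 3 = 52 —(−1)→ 51
51 —HB7→ 7^2 + 2 —bump→ 8^2 + 2 = 66 —(−1)→ 65

14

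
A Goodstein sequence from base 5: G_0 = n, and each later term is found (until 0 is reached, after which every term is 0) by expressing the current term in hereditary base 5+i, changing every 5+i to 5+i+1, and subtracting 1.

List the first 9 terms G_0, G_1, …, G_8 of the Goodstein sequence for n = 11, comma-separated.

[0] 11 ≡ 2·5 + 1 (base 5). Lift 6: 13. −1: 12.
[1] 12 ≡ 2·6 (base 6). Lift 7: 14. −1: 13.
[2] 13 ≡ 7 + 6 (base 7). Lift 8: 14. −1: 13.
[3] 13 ≡ 8 + 5 (base 8). Lift 9: 14. −1: 13.
[4] 13 ≡ 9 + 4 (base 9). Lift 10: 14. −1: 13.
[5] 13 ≡ 10 + 3 (base 10). Lift 11: 14. −1: 13.
[6] 13 ≡ 11 + 2 (base 11). Lift 12: 14. −1: 13.
[7] 13 ≡ 12 + 1 (base 12). Lift 13: 14. −1: 13.

11, 12, 13, 13, 13, 13, 13, 13, 13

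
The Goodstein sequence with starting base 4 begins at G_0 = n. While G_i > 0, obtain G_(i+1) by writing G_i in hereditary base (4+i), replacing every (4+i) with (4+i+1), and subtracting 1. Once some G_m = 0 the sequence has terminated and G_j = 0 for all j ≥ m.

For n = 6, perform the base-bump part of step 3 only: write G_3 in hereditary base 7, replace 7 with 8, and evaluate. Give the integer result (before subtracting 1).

6

i=0: 6 = 4 + 2 (b=4); 4→5: 5 + 2 = 7; 7−1 = 6
i=1: 6 = 5 + 1 (b=5); 5→6: 6 + 1 = 7; 7−1 = 6
i=2: 6 = 6 (b=6); 6→7: 7 = 7; 7−1 = 6
i=3: 6 = 6 (b=7); 7→8: 6 = 6; 6−1 = 5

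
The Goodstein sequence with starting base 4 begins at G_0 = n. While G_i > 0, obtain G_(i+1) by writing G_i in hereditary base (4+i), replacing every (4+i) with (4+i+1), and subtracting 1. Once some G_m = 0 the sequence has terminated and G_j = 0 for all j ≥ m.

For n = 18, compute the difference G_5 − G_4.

base 4: 18 = 4^2 + 2; at 5: 5^2 + 2 = 27; next = 26
base 5: 26 = 5^2 + 1; at 6: 6^2 + 1 = 37; next = 36
base 6: 36 = 6^2; at 7: 7^2 = 49; next = 48
base 7: 48 = 6·7 + 6; at 8: 6·8 + 6 = 54; next = 53
base 8: 53 = 6·8 + 5; at 9: 6·9 + 5 = 59; next = 58

5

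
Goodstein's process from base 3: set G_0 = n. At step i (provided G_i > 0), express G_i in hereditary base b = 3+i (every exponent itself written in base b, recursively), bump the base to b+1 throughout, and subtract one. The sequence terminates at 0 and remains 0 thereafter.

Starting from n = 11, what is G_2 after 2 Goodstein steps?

[0] 11 ≡ 3^2 + 2 (base 3). Lift 4: 18. −1: 17.
[1] 17 ≡ 4^2 + 1 (base 4). Lift 5: 26. −1: 25.
[2] 25 ≡ 5^2 (base 5). Lift 6: 36. −1: 35.

25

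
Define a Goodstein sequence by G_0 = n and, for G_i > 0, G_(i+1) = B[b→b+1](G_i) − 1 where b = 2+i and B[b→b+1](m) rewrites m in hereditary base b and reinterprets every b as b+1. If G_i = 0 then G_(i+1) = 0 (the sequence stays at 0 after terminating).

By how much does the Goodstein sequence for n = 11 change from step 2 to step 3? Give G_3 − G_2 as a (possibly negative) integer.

14600

[0] 11 ≡ 2^(2 + 1) + 2 + 1 (base 2). Lift 3: 85. −1: 84.
[1] 84 ≡ 3^(3 + 1) + 3 (base 3). Lift 4: 1028. −1: 1027.
[2] 1027 ≡ 4^(4 + 1) + 3 (base 4). Lift 5: 15628. −1: 15627.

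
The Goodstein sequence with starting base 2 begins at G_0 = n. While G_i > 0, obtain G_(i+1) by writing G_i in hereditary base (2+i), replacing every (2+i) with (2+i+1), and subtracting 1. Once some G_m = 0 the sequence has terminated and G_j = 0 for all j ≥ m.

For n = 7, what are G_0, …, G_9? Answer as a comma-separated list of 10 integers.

7 —HB2→ 2^2 + 2 + 1 —bump→ 3^3 + 3 + 1 = 31 —(−1)→ 30
30 —HB3→ 3^3 + 3 —bump→ 4^4 + 4 = 260 —(−1)→ 259
259 —HB4→ 4^4 + 3 —bump→ 5^5 + 3 = 3128 —(−1)→ 3127
3127 —HB5→ 5^5 + 2 —bump→ 6^6 + 2 = 46658 —(−1)→ 46657
46657 —HB6→ 6^6 + 1 —bump→ 7^7 + 1 = 823544 —(−1)→ 823543
823543 —HB7→ 7^7 —bump→ 8^8 = 16777216 —(−1)→ 16777215
16777215 —HB8→ 7·8^7 + 7·8^6 + 7·8^5 + 7·8^4 + 7·8^3 + 7·8^2 + 7·8 + 7 —bump→ 7·9^7 + 7·9^6 + 7·9^5 + 7·9^4 + 7·9^3 + 7·9^2 + 7·9 + 7 = 37665880 —(−1)→ 37665879
37665879 —HB9→ 7·9^7 + 7·9^6 + 7·9^5 + 7·9^4 + 7·9^3 + 7·9^2 + 7·9 + 6 —bump→ 7·10^7 + 7·10^6 + 7·10^5 + 7·10^4 + 7·10^3 + 7·10^2 + 7·10 + 6 = 77777776 —(−1)→ 77777775
77777775 —HB10→ 7·10^7 + 7·10^6 + 7·10^5 + 7·10^4 + 7·10^3 + 7·10^2 + 7·10 + 5 —bump→ 7·11^7 + 7·11^6 + 7·11^5 + 7·11^4 + 7·11^3 + 7·11^2 + 7·11 + 5 = 150051214 —(−1)→ 150051213

7, 30, 259, 3127, 46657, 823543, 16777215, 37665879, 77777775, 150051213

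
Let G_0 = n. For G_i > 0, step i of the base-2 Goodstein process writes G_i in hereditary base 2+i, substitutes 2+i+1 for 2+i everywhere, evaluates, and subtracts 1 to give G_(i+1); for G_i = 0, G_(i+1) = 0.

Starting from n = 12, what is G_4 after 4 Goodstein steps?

280019

[0] 12 ≡ 2^(2 + 1) + 2^2 (base 2). Lift 3: 108. −1: 107.
[1] 107 ≡ 3^(3 + 1) + 2·3^2 + 2·3 + 2 (base 3). Lift 4: 1066. −1: 1065.
[2] 1065 ≡ 4^(4 + 1) + 2·4^2 + 2·4 + 1 (base 4). Lift 5: 15686. −1: 15685.
[3] 15685 ≡ 5^(5 + 1) + 2·5^2 + 2·5 (base 5). Lift 6: 280020. −1: 280019.
[4] 280019 ≡ 6^(6 + 1) + 2·6^2 + 6 + 5 (base 6). Lift 7: 5764911. −1: 5764910.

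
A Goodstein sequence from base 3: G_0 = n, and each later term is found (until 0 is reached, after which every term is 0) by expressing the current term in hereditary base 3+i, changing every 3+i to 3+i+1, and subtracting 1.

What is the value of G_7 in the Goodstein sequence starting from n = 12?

[0] 12 ≡ 3^2 + 3 (base 3). Lift 4: 20. −1: 19.
[1] 19 ≡ 4^2 + 3 (base 4). Lift 5: 28. −1: 27.
[2] 27 ≡ 5^2 + 2 (base 5). Lift 6: 38. −1: 37.
[3] 37 ≡ 6^2 + 1 (base 6). Lift 7: 50. −1: 49.
[4] 49 ≡ 7^2 (base 7). Lift 8: 64. −1: 63.
[5] 63 ≡ 7·8 + 7 (base 8). Lift 9: 70. −1: 69.
[6] 69 ≡ 7·9 + 6 (base 9). Lift 10: 76. −1: 75.
[7] 75 ≡ 7·10 + 5 (base 10). Lift 11: 82. −1: 81.

75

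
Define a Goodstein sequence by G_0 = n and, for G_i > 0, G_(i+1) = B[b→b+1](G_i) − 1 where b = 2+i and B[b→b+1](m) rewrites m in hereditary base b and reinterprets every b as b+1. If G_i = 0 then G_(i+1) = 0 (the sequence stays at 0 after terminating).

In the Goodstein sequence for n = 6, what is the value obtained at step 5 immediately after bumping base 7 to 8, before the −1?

187244

G_0 = 6. HB_2(6) = 2^2 + 2. Bump = 30. G_1 = 29.
G_1 = 29. HB_3(29) = 3^3 + 2. Bump = 258. G_2 = 257.
G_2 = 257. HB_4(257) = 4^4 + 1. Bump = 3126. G_3 = 3125.
G_3 = 3125. HB_5(3125) = 5^5. Bump = 46656. G_4 = 46655.
G_4 = 46655. HB_6(46655) = 5·6^5 + 5·6^4 + 5·6^3 + 5·6^2 + 5·6 + 5. Bump = 98040. G_5 = 98039.
G_5 = 98039. HB_7(98039) = 5·7^5 + 5·7^4 + 5·7^3 + 5·7^2 + 5·7 + 4. Bump = 187244. G_6 = 187243.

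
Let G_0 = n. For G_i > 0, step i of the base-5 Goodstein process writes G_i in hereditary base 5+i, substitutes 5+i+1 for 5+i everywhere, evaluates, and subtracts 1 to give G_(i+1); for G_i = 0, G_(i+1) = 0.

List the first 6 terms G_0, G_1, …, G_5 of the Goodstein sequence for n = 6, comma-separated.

G_0=6  [base 5] 5 + 1  →[5↦6]→  6 + 1 = 7  −1 ⇒ G_1=6
G_1=6  [base 6] 6  →[6↦7]→  7 = 7  −1 ⇒ G_2=6
G_2=6  [base 7] 6  →[7↦8]→  6 = 6  −1 ⇒ G_3=5
G_3=5  [base 8] 5  →[8↦9]→  5 = 5  −1 ⇒ G_4=4
G_4=4  [base 9] 4  →[9↦10]→  4 = 4  −1 ⇒ G_5=3

6, 6, 6, 5, 4, 3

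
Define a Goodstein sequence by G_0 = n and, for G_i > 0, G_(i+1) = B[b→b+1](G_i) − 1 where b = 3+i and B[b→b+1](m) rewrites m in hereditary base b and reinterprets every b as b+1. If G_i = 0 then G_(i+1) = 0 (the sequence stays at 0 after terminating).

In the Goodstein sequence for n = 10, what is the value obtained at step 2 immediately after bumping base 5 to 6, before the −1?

28

step 0: 10 = 3^2 + 1; sub 4 for 3: 4^2 + 1; = 17; G_1 = 17−1 = 16
step 1: 16 = 4^2; sub 5 for 4: 5^2; = 25; G_2 = 25−1 = 24
step 2: 24 = 4·5 + 4; sub 6 for 5: 4·6 + 4; = 28; G_3 = 28−1 = 27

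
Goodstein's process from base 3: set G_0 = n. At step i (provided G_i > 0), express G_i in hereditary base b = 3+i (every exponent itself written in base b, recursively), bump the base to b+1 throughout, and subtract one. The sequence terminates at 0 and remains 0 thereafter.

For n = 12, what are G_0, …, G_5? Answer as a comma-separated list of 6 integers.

base 3: 12 = 3^2 + 3; at 4: 4^2 + 4 = 20; next = 19
base 4: 19 = 4^2 + 3; at 5: 5^2 + 3 = 28; next = 27
base 5: 27 = 5^2 + 2; at 6: 6^2 + 2 = 38; next = 37
base 6: 37 = 6^2 + 1; at 7: 7^2 + 1 = 50; next = 49
base 7: 49 = 7^2; at 8: 8^2 = 64; next = 63

12, 19, 27, 37, 49, 63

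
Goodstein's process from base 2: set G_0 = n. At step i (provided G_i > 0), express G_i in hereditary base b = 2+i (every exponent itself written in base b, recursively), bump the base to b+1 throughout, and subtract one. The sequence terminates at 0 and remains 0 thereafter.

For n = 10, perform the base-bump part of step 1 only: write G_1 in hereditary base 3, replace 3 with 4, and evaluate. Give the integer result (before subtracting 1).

1026

i=0: 10 = 2^(2 + 1) + 2 (b=2); 2→3: 3^(3 + 1) + 3 = 84; 84−1 = 83
i=1: 83 = 3^(3 + 1) + 2 (b=3); 3→4: 4^(4 + 1) + 2 = 1026; 1026−1 = 1025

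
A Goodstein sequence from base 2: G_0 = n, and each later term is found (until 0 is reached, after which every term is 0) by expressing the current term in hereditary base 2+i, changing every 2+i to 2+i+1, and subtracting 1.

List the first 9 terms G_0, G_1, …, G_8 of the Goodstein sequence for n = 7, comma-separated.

G_0 = 7. HB_2(7) = 2^2 + 2 + 1. Bump = 31. G_1 = 30.
G_1 = 30. HB_3(30) = 3^3 + 3. Bump = 260. G_2 = 259.
G_2 = 259. HB_4(259) = 4^4 + 3. Bump = 3128. G_3 = 3127.
G_3 = 3127. HB_5(3127) = 5^5 + 2. Bump = 46658. G_4 = 46657.
G_4 = 46657. HB_6(46657) = 6^6 + 1. Bump = 823544. G_5 = 823543.
G_5 = 823543. HB_7(823543) = 7^7. Bump = 16777216. G_6 = 16777215.
G_6 = 16777215. HB_8(16777215) = 7·8^7 + 7·8^6 + 7·8^5 + 7·8^4 + 7·8^3 + 7·8^2 + 7·8 + 7. Bump = 37665880. G_7 = 37665879.
G_7 = 37665879. HB_9(37665879) = 7·9^7 + 7·9^6 + 7·9^5 + 7·9^4 + 7·9^3 + 7·9^2 + 7·9 + 6. Bump = 77777776. G_8 = 77777775.

7, 30, 259, 3127, 46657, 823543, 16777215, 37665879, 77777775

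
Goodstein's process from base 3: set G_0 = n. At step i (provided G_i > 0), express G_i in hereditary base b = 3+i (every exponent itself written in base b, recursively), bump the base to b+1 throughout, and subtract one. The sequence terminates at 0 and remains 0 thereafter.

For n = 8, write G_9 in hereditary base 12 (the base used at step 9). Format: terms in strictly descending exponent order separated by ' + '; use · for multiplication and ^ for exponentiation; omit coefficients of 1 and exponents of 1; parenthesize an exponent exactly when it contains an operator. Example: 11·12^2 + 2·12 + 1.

G_0 = 8. HB_3(8) = 2·3 + 2. Bump = 10. G_1 = 9.
G_1 = 9. HB_4(9) = 2·4 + 1. Bump = 11. G_2 = 10.
G_2 = 10. HB_5(10) = 2·5. Bump = 12. G_3 = 11.
G_3 = 11. HB_6(11) = 6 + 5. Bump = 12. G_4 = 11.
G_4 = 11. HB_7(11) = 7 + 4. Bump = 12. G_5 = 11.
G_5 = 11. HB_8(11) = 8 + 3. Bump = 12. G_6 = 11.
G_6 = 11. HB_9(11) = 9 + 2. Bump = 12. G_7 = 11.
G_7 = 11. HB_10(11) = 10 + 1. Bump = 12. G_8 = 11.
G_8 = 11. HB_11(11) = 11. Bump = 12. G_9 = 11.

11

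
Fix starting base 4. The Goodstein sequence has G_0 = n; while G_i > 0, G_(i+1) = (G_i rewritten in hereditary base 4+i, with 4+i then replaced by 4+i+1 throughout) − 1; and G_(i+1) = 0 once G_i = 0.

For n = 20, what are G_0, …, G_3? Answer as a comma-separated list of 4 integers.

20, 29, 39, 51

base 4: 20 = 4^2 + 4; at 5: 5^2 + 5 = 30; next = 29
base 5: 29 = 5^2 + 4; at 6: 6^2 + 4 = 40; next = 39
base 6: 39 = 6^2 + 3; at 7: 7^2 + 3 = 52; next = 51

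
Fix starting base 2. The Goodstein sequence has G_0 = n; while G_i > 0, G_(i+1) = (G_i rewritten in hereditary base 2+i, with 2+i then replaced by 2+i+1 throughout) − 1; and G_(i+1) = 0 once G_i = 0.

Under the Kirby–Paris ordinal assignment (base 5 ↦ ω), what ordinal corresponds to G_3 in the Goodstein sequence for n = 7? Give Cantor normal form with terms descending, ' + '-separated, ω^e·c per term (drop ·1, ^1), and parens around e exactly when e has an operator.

ω^ω + 2

(0) 7|_2 = 2^2 + 2 + 1 ↦ 3^3 + 3 + 1|_3 = 31 ⇒ 30
(1) 30|_3 = 3^3 + 3 ↦ 4^4 + 4|_4 = 260 ⇒ 259
(2) 259|_4 = 4^4 + 3 ↦ 5^5 + 3|_5 = 3128 ⇒ 3127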